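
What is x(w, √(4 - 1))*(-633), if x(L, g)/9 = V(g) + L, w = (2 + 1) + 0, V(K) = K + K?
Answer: -17091 - 11394*√3 ≈ -36826.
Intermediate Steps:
V(K) = 2*K
w = 3 (w = 3 + 0 = 3)
x(L, g) = 9*L + 18*g (x(L, g) = 9*(2*g + L) = 9*(L + 2*g) = 9*L + 18*g)
x(w, √(4 - 1))*(-633) = (9*3 + 18*√(4 - 1))*(-633) = (27 + 18*√3)*(-633) = -17091 - 11394*√3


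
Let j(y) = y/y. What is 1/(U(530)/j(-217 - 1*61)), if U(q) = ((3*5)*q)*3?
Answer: 1/23850 ≈ 4.1929e-5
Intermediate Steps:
j(y) = 1
U(q) = 45*q (U(q) = (15*q)*3 = 45*q)
1/(U(530)/j(-217 - 1*61)) = 1/((45*530)/1) = 1/(23850*1) = 1/23850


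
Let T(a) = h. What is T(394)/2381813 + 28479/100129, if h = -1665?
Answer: 67664937642/238488553877 ≈ 0.28372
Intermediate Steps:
T(a) = -1665
T(394)/2381813 + 28479/100129 = -1665/2381813 + 28479/100129 = 67664937642/238488553877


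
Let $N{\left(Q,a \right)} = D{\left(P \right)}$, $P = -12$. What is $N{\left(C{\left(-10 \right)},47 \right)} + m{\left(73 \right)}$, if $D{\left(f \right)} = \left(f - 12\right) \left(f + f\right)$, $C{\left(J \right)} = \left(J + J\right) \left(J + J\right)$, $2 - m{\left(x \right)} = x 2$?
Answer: $432$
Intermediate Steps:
$m{\left(x \right)} = 2 - 2 x$ ($m{\left(x \right)} = 2 - x 2 = 2 - 2 x$)
$C{\left(J \right)} = 4 J^{2}$ ($C{\left(J \right)} = 2 J 2 J = 4 J^{2}$)
$D{\left(f \right)} = 2 f \left(-12 + f\right)$ ($D{\left(f \right)} = \left(-12 + f\right) 2 f = 2 f \left(-12 + f\right)$)
$N{\left(Q,a \right)} = 576$ ($N{\left(Q,a \right)} = 2 \left(-12\right) \left(-12 - 12\right) = 2 \left(-12\right) \left(-24\right) = 576$)
$N{\left(C{\left(-10 \right)},47 \right)} + m{\left(73 \right)} = 576 + \left(2 - 146\right) = 576 - 144 = 432$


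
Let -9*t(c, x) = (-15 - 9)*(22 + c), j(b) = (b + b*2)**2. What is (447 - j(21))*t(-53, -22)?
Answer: 291152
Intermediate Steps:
j(b) = 9*b**2 (j(b) = (b + 2*b)**2 = (3*b)**2 = 9*b**2)
t(c, x) = 176/3 + 8*c/3 (t(c, x) = -(-15 - 9)*(22 + c)/9 = -(-8)*(22 + c)/3 = -(-528 - 24*c)/9 = 176/3 + 8*c/3)
(447 - j(21))*t(-53, -22) = (447 - 9*21**2)*(176/3 + (8/3)*(-53)) = (447 - 9*441)*(176/3 - 424/3) = (447 - 1*3969)*(-248/3) = (447 - 3969)*(-248/3) = -3522*(-248/3) = 291152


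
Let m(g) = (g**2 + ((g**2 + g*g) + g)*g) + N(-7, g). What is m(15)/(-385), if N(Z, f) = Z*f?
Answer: -129/7 ≈ -18.429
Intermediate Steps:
m(g) = g**2 - 7*g + g*(g + 2*g**2) (m(g) = (g**2 + ((g**2 + g*g) + g)*g) - 7*g = (g**2 + ((g**2 + g**2) + g)*g) - 7*g = (g**2 + (2*g**2 + g)*g) - 7*g = (g**2 + (g + 2*g**2)*g) - 7*g = (g**2 + g*(g + 2*g**2)) - 7*g = g**2 - 7*g + g*(g + 2*g**2))
m(15)/(-385) = (15*(-7 + 2*15 + 2*15**2))/(-385) = (15*(-7 + 30 + 2*225))*(-1/385) = (15*(-7 + 30 + 450))*(-1/385) = (15*473)*(-1/385) = 7095*(-1/385) = -129/7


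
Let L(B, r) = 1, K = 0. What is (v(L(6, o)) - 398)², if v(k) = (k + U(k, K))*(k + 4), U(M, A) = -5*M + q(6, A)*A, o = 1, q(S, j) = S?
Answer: 174724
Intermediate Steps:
U(M, A) = -5*M + 6*A
v(k) = -4*k*(4 + k) (v(k) = (k + (-5*k + 6*0))*(k + 4) = (k + (-5*k + 0))*(4 + k) = (k - 5*k)*(4 + k) = (-4*k)*(4 + k) = -4*k*(4 + k))
(v(L(6, o)) - 398)² = (4*1*(-4 - 1*1) - 398)² = (4*1*(-4 - 1) - 398)² = (4*1*(-5) - 398)² = (-20 - 398)² = (-418)² = 174724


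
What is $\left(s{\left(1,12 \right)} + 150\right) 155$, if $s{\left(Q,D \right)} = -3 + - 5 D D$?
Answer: $-88815$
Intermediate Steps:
$s{\left(Q,D \right)} = -3 - 5 D^{2}$
$\left(s{\left(1,12 \right)} + 150\right) 155 = \left(\left(-3 - 5 \cdot 12^{2}\right) + 150\right) 155 = \left(\left(-3 - 720\right) + 150\right) 155 = \left(-723 + 150\right) 155 = \left(-573\right) 155 = -88815$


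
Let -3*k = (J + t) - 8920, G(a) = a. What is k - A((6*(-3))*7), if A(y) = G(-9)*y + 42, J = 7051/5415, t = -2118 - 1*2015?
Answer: 51570824/16245 ≈ 3174.6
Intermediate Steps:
t = -4133 (t = -2118 - 2015 = -4133)
J = 7051/5415 (J = 7051*(1/5415) = 7051/5415 ≈ 1.3021)
A(y) = 42 - 9*y (A(y) = -9*y + 42 = 42 - 9*y)
k = 70674944/16245 (k = -((7051/5415 - 4133) - 8920)/3 = -(-22373144/5415 - 8920)/3 = -⅓*(-70674944/5415) = 70674944/16245 ≈ 4350.6)
k - A((6*(-3))*7) = 70674944/16245 - (42 - 9*6*(-3)*7) = 70674944/16245 - (42 - (-162)*7) = 70674944/16245 - (42 - 9*(-126)) = 70674944/16245 - (42 + 1134) = 70674944/16245 - 1*1176 = 70674944/16245 - 1176 = 51570824/16245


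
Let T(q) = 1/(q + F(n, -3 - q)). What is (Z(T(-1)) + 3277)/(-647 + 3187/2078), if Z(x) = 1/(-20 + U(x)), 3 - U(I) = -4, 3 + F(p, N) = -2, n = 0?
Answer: -29507600/5812209 ≈ -5.0768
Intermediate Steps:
F(p, N) = -5 (F(p, N) = -3 - 2 = -5)
U(I) = 7 (U(I) = 3 - 1*(-4) = 3 + 4 = 7)
T(q) = 1/(-5 + q) (T(q) = 1/(q - 5) = 1/(-5 + q))
Z(x) = -1/13 (Z(x) = 1/(-20 + 7) = 1/(-13) = -1/13)
(Z(T(-1)) + 3277)/(-647 + 3187/2078) = (-1/13 + 3277)/(-647 + 3187/2078) = 42600/(13*(-647 + 3187*(1/2078))) = 42600/(13*(-647 + 3187/2078)) = 42600/(13*(-1341279/2078)) = (42600/13)*(-2078/1341279) = -29507600/5812209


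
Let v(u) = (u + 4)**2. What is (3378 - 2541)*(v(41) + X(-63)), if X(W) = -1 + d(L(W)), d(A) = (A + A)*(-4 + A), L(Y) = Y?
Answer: 8760042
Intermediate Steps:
v(u) = (4 + u)**2
d(A) = 2*A*(-4 + A) (d(A) = (2*A)*(-4 + A) = 2*A*(-4 + A))
X(W) = -1 + 2*W*(-4 + W)
(3378 - 2541)*(v(41) + X(-63)) = (3378 - 2541)*((4 + 41)**2 + (-1 + 2*(-63)*(-4 - 63))) = 837*(45**2 + (-1 + 2*(-63)*(-67))) = 837*(2025 + (-1 + 8442)) = 837*(2025 + 8441) = 837*10466 = 8760042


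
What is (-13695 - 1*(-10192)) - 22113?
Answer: -25616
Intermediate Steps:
(-13695 - 1*(-10192)) - 22113 = (-13695 + 10192) - 22113 = -3503 - 22113 = -25616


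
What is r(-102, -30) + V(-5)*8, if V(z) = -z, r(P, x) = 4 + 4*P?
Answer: -364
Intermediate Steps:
r(-102, -30) + V(-5)*8 = (4 + 4*(-102)) - 1*(-5)*8 = (4 - 408) + 5*8 = -404 + 40 = -364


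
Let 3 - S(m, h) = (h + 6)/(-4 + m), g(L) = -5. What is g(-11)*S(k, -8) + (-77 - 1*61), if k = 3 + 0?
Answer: -143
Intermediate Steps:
k = 3
S(m, h) = 3 - (6 + h)/(-4 + m) (S(m, h) = 3 - (h + 6)/(-4 + m) = 3 - (6 + h)/(-4 + m))
g(-11)*S(k, -8) + (-77 - 1*61) = -5*(-18 - 1*(-8) + 3*3)/(-4 + 3) + (-77 - 1*61) = -5*(-18 + 8 + 9)/(-1) + (-77 - 61) = -(-5)*(-1) - 138 = -5*1 - 138 = -5 - 138 = -143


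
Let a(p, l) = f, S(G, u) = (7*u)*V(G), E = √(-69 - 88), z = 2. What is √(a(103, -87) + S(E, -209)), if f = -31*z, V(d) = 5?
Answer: I*√7377 ≈ 85.889*I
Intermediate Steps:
f = -62 (f = -31*2 = -62)
E = I*√157 (E = √(-157) = I*√157 ≈ 12.53*I)
S(G, u) = 35*u (S(G, u) = (7*u)*5 = 35*u)
a(p, l) = -62
√(a(103, -87) + S(E, -209)) = √(-62 + 35*(-209)) = √(-62 - 7315) = √(-7377) = I*√7377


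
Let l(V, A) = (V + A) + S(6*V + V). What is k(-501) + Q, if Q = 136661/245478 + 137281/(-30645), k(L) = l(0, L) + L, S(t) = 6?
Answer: -2507364701911/2507557770 ≈ -999.92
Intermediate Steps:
l(V, A) = 6 + A + V (l(V, A) = (V + A) + 6 = (A + V) + 6 = 6 + A + V)
k(L) = 6 + 2*L (k(L) = (6 + L + 0) + L = (6 + L) + L = 6 + 2*L)
Q = -9837162991/2507557770 (Q = 136661*(1/245478) + 137281*(-1/30645) = 136661/245478 - 137281/30645 = -9837162991/2507557770 ≈ -3.9230)
k(-501) + Q = (6 + 2*(-501)) - 9837162991/2507557770 = (6 - 1002) - 9837162991/2507557770 = -996 - 9837162991/2507557770 = -2507364701911/2507557770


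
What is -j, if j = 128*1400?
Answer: -179200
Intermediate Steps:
j = 179200
-j = -1*179200 = -179200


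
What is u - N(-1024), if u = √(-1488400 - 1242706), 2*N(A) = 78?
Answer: -39 + I*√2731106 ≈ -39.0 + 1652.6*I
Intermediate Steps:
N(A) = 39 (N(A) = (½)*78 = 39)
u = I*√2731106 (u = √(-2731106) = I*√2731106 ≈ 1652.6*I)
u - N(-1024) = I*√2731106 - 1*39 = I*√2731106 - 39 = -39 + I*√2731106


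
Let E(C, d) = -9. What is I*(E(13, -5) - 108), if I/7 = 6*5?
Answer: -24570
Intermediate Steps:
I = 210 (I = 7*(6*5) = 7*30 = 210)
I*(E(13, -5) - 108) = 210*(-9 - 108) = 210*(-117) = -24570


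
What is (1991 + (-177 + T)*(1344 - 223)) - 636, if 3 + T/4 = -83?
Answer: -582686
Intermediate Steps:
T = -344 (T = -12 + 4*(-83) = -12 - 332 = -344)
(1991 + (-177 + T)*(1344 - 223)) - 636 = (1991 + (-177 - 344)*(1344 - 223)) - 636 = (1991 - 521*1121) - 636 = (1991 - 584041) - 636 = -582050 - 636 = -582686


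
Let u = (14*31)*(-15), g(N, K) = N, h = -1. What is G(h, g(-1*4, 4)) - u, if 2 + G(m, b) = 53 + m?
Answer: 6560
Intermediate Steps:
G(m, b) = 51 + m (G(m, b) = -2 + (53 + m) = 51 + m)
u = -6510 (u = 434*(-15) = -6510)
G(h, g(-1*4, 4)) - u = (51 - 1) - 1*(-6510) = 50 + 6510 = 6560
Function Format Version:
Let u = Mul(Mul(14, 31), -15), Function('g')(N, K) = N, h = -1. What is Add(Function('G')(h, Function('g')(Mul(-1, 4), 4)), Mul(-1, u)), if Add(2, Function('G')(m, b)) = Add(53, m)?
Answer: 6560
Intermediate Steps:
Function('G')(m, b) = Add(51, m) (Function('G')(m, b) = Add(-2, Add(53, m)) = Add(51, m))
u = -6510 (u = Mul(434, -15) = -6510)
Add(Function('G')(h, Function('g')(Mul(-1, 4), 4)), Mul(-1, u)) = Add(Add(51, -1), Mul(-1, -6510)) = Add(50, 6510) = 6560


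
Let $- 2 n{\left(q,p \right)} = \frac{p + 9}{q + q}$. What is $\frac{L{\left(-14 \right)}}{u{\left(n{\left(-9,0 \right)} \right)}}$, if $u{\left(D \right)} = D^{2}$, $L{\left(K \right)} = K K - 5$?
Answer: $3056$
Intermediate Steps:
$L{\left(K \right)} = -5 + K^{2}$ ($L{\left(K \right)} = K^{2} - 5 = -5 + K^{2}$)
$n{\left(q,p \right)} = - \frac{9 + p}{4 q}$ ($n{\left(q,p \right)} = - \frac{\left(p + 9\right) \frac{1}{q + q}}{2} = - \frac{\left(9 + p\right) \frac{1}{2 q}}{2} = - \frac{\frac{1}{2} \frac{1}{q} \left(9 + p\right)}{2} = - \frac{9 + p}{4 q}$)
$\frac{L{\left(-14 \right)}}{u{\left(n{\left(-9,0 \right)} \right)}} = \frac{-5 + \left(-14\right)^{2}}{\left(\frac{-9 - 0}{4 \left(-9\right)}\right)^{2}} = \frac{-5 + 196}{\left(\frac{1}{4} \left(- \frac{1}{9}\right) \left(-9 + 0\right)\right)^{2}} = \frac{191}{\left(\frac{1}{4} \left(- \frac{1}{9}\right) \left(-9\right)\right)^{2}} = \frac{191}{\left(\frac{1}{4}\right)^{2}} = 191 \frac{1}{\frac{1}{16}} = 191 \cdot 16 = 3056$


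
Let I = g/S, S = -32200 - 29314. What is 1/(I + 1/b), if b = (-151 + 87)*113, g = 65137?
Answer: -222434624/235566149 ≈ -0.94426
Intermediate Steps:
b = -7232 (b = -64*113 = -7232)
S = -61514
I = -65137/61514 (I = 65137/(-61514) = 65137*(-1/61514) = -65137/61514 ≈ -1.0589)
1/(I + 1/b) = 1/(-65137/61514 + 1/(-7232)) = 1/(-65137/61514 - 1/7232) = 1/(-235566149/222434624) = -222434624/235566149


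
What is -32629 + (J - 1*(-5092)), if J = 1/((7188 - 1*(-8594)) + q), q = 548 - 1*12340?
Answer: -109872629/3990 ≈ -27537.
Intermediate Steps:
q = -11792 (q = 548 - 12340 = -11792)
J = 1/3990 (J = 1/((7188 - 1*(-8594)) - 11792) = 1/((7188 + 8594) - 11792) = 1/(15782 - 11792) = 1/3990 ≈ 0.00025063)
-32629 + (J - 1*(-5092)) = -32629 + (1/3990 - 1*(-5092)) = -32629 + (1/3990 + 5092) = -32629 + 20317081/3990 = -109872629/3990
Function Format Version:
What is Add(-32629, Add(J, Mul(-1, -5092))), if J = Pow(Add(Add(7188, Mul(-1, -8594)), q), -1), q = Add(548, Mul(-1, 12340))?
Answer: Rational(-109872629, 3990) ≈ -27537.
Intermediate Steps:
q = -11792 (q = Add(548, -12340) = -11792)
J = Rational(1, 3990) (J = Pow(Add(Add(7188, Mul(-1, -8594)), -11792), -1) = Pow(Add(Add(7188, 8594), -11792), -1) = Pow(Add(15782, -11792), -1) = Pow(3990, -1) = Rational(1, 3990) ≈ 0.00025063)
Add(-32629, Add(J, Mul(-1, -5092))) = Add(-32629, Add(Rational(1, 3990), Mul(-1, -5092))) = Add(-32629, Add(Rational(1, 3990), 5092)) = Add(-32629, Rational(20317081, 3990)) = Rational(-109872629, 3990)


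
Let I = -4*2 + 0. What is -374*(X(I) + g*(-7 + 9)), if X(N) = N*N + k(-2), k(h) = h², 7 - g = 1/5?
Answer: -152592/5 ≈ -30518.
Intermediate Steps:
g = 34/5 (g = 7 - 1/5 = 7 - 1*⅕ = 7 - ⅕ = 34/5 ≈ 6.8000)
I = -8 (I = -8 + 0 = -8)
X(N) = 4 + N² (X(N) = N*N + (-2)² = N² + 4 = 4 + N²)
-374*(X(I) + g*(-7 + 9)) = -374*((4 + (-8)²) + 34*(-7 + 9)/5) = -374*((4 + 64) + (34/5)*2) = -374*(68 + 68/5) = -374*408/5 = -152592/5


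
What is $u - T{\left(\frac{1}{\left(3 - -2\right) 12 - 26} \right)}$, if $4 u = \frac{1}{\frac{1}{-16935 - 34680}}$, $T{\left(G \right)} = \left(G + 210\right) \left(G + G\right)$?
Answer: $- \frac{14931017}{1156} \approx -12916.0$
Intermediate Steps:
$T{\left(G \right)} = 2 G \left(210 + G\right)$ ($T{\left(G \right)} = \left(210 + G\right) 2 G = 2 G \left(210 + G\right)$)
$u = - \frac{51615}{4}$ ($u = \frac{1}{4 \frac{1}{-16935 - 34680}} = \frac{1}{4 \frac{1}{-51615}} = \frac{1}{4 \left(- \frac{1}{51615}\right)} = \frac{1}{4} \left(-51615\right) = - \frac{51615}{4} \approx -12904.0$)
$u - T{\left(\frac{1}{\left(3 - -2\right) 12 - 26} \right)} = - \frac{51615}{4} - \frac{2 \left(210 + \frac{1}{\left(3 - -2\right) 12 - 26}\right)}{\left(3 - -2\right) 12 - 26} = - \frac{51615}{4} - \frac{2 \left(210 + \frac{1}{\left(3 + 2\right) 12 - 26}\right)}{\left(3 + 2\right) 12 - 26} = - \frac{51615}{4} - \frac{2 \left(210 + \frac{1}{5 \cdot 12 - 26}\right)}{5 \cdot 12 - 26} = - \frac{51615}{4} - \frac{2 \left(210 + \frac{1}{60 - 26}\right)}{60 - 26} = - \frac{51615}{4} - \frac{2 \left(210 + \frac{1}{34}\right)}{34} = - \frac{51615}{4} - 2 \cdot \frac{1}{34} \left(210 + \frac{1}{34}\right) = - \frac{51615}{4} - 2 \cdot \frac{1}{34} \cdot \frac{7141}{34} = - \frac{51615}{4} - \frac{7141}{578} = - \frac{14931017}{1156}$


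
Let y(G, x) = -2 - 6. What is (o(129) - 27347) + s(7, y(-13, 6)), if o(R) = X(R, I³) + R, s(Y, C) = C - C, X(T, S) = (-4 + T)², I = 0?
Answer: -11593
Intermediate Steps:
y(G, x) = -8
s(Y, C) = 0
o(R) = R + (-4 + R)² (o(R) = (-4 + R)² + R = R + (-4 + R)²)
(o(129) - 27347) + s(7, y(-13, 6)) = ((129 + (-4 + 129)²) - 27347) + 0 = ((129 + 125²) - 27347) + 0 = ((129 + 15625) - 27347) + 0 = (15754 - 27347) + 0 = -11593 + 0 = -11593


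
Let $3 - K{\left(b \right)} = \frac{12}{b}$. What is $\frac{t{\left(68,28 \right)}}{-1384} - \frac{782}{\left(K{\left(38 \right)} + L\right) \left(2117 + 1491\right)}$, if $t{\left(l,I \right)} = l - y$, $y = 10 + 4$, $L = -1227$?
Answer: $- \frac{281976157}{7259884104} \approx -0.03884$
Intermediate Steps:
$y = 14$
$K{\left(b \right)} = 3 - \frac{12}{b}$
$t{\left(l,I \right)} = -14 + l$ ($t{\left(l,I \right)} = l - 14 = -14 + l$)
$\frac{t{\left(68,28 \right)}}{-1384} - \frac{782}{\left(K{\left(38 \right)} + L\right) \left(2117 + 1491\right)} = \frac{-14 + 68}{-1384} - \frac{782}{\left(\left(3 - \frac{12}{38}\right) - 1227\right) \left(2117 + 1491\right)} = 54 \left(- \frac{1}{1384}\right) - \frac{782}{\left(\left(3 - \frac{6}{19}\right) - 1227\right) 3608} = - \frac{27}{692} - \frac{782}{\left(\left(3 - \frac{6}{19}\right) - 1227\right) 3608} = - \frac{27}{692} - \frac{782}{\left(\frac{51}{19} - 1227\right) 3608} = - \frac{27}{692} - \frac{782}{\left(- \frac{23262}{19}\right) 3608} = - \frac{27}{692} - \frac{782}{- \frac{83929296}{19}} = - \frac{27}{692} - - \frac{7429}{41964648} = - \frac{27}{692} + \frac{7429}{41964648} = - \frac{281976157}{7259884104}$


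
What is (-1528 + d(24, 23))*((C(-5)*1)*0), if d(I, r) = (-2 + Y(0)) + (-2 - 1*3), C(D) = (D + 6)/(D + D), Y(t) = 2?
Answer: 0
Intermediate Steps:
C(D) = (6 + D)/(2*D) (C(D) = (6 + D)/((2*D)) = (6 + D)*(1/(2*D)) = (6 + D)/(2*D))
d(I, r) = -5 (d(I, r) = (-2 + 2) + (-2 - 1*3) = 0 + (-2 - 3) = 0 - 5 = -5)
(-1528 + d(24, 23))*((C(-5)*1)*0) = (-1528 - 5)*((((½)*(6 - 5)/(-5))*1)*0) = -1533*((½)*(-⅕)*1)*1*0 = -1533*(-⅒*1)*0 = -(-1533)*0/10 = -1533*0 = 0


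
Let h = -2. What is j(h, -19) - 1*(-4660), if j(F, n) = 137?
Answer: 4797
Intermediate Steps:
j(h, -19) - 1*(-4660) = 137 - 1*(-4660) = 137 + 4660 = 4797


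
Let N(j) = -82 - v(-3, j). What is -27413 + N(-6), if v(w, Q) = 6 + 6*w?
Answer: -27483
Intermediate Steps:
N(j) = -70 (N(j) = -82 - (6 + 6*(-3)) = -82 - (6 - 18) = -82 - 1*(-12) = -82 + 12 = -70)
-27413 + N(-6) = -27413 - 70 = -27483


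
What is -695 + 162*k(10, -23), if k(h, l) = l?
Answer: -4421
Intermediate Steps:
-695 + 162*k(10, -23) = -695 + 162*(-23) = -695 - 3726 = -4421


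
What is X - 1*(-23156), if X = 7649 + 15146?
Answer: 45951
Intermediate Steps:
X = 22795
X - 1*(-23156) = 22795 - 1*(-23156) = 22795 + 23156 = 45951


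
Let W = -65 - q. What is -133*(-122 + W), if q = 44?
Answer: 30723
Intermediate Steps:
W = -109 (W = -65 - 1*44 = -65 - 44 = -109)
-133*(-122 + W) = -133*(-122 - 109) = -133*(-231) = 30723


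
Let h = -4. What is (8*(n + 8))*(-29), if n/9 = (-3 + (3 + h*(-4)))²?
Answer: -536384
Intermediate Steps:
n = 2304 (n = 9*(-3 + (3 - 4*(-4)))² = 9*(-3 + (3 + 16))² = 9*(-3 + 19)² = 9*16² = 9*256 = 2304)
(8*(n + 8))*(-29) = (8*(2304 + 8))*(-29) = (8*2312)*(-29) = 18496*(-29) = -536384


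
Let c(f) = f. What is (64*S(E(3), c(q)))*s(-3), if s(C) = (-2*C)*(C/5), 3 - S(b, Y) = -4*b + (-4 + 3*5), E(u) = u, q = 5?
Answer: -4608/5 ≈ -921.60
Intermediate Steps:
S(b, Y) = -8 + 4*b (S(b, Y) = 3 - (-4*b + (-4 + 3*5)) = 3 - (-4*b + (-4 + 15)) = 3 - (-4*b + 11) = 3 - (11 - 4*b) = 3 + (-11 + 4*b) = -8 + 4*b)
s(C) = -2*C²/5 (s(C) = (-2*C)*(C*(⅕)) = (-2*C)*(C/5) = -2*C²/5)
(64*S(E(3), c(q)))*s(-3) = (64*(-8 + 4*3))*(-⅖*(-3)²) = (64*(-8 + 12))*(-⅖*9) = (64*4)*(-18/5) = 256*(-18/5) = -4608/5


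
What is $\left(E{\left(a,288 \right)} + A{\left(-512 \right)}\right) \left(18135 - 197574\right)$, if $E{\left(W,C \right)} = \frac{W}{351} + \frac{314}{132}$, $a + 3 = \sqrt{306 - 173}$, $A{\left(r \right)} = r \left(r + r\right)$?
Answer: $- \frac{6209157223213}{66} - \frac{4601 \sqrt{133}}{9} \approx -9.4078 \cdot 10^{10}$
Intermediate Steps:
$A{\left(r \right)} = 2 r^{2}$ ($A{\left(r \right)} = r 2 r = 2 r^{2}$)
$a = -3 + \sqrt{133}$ ($a = -3 + \sqrt{306 - 173} = -3 + \sqrt{133} \approx 8.5326$)
$E{\left(W,C \right)} = \frac{157}{66} + \frac{W}{351}$ ($E{\left(W,C \right)} = W \frac{1}{351} + 314 \cdot \frac{1}{132} = \frac{W}{351} + \frac{157}{66} = \frac{157}{66} + \frac{W}{351}$)
$\left(E{\left(a,288 \right)} + A{\left(-512 \right)}\right) \left(18135 - 197574\right) = \left(\left(\frac{157}{66} + \frac{-3 + \sqrt{133}}{351}\right) + 2 \left(-512\right)^{2}\right) \left(18135 - 197574\right) = \left(\left(\frac{157}{66} - \left(\frac{1}{117} - \frac{\sqrt{133}}{351}\right)\right) + 2 \cdot 262144\right) \left(18135 - 197574\right) = \left(\left(\frac{6101}{2574} + \frac{\sqrt{133}}{351}\right) + 524288\right) \left(-179439\right) = \left(\frac{1349523413}{2574} + \frac{\sqrt{133}}{351}\right) \left(-179439\right) = - \frac{6209157223213}{66} - \frac{4601 \sqrt{133}}{9}$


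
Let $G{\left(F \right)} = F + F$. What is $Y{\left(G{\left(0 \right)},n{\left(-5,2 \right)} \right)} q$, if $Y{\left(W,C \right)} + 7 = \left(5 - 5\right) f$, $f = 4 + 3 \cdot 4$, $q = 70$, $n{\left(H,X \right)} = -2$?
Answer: $-490$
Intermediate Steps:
$G{\left(F \right)} = 2 F$
$f = 16$ ($f = 4 + 12 = 16$)
$Y{\left(W,C \right)} = -7$ ($Y{\left(W,C \right)} = -7 + \left(5 - 5\right) 16 = -7 + 0 \cdot 16 = -7 + 0 = -7$)
$Y{\left(G{\left(0 \right)},n{\left(-5,2 \right)} \right)} q = \left(-7\right) 70 = -490$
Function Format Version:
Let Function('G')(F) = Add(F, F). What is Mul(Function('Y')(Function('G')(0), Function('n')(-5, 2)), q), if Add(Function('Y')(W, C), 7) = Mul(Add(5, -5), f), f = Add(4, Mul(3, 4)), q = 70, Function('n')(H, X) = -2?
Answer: -490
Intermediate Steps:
Function('G')(F) = Mul(2, F)
f = 16 (f = Add(4, 12) = 16)
Function('Y')(W, C) = -7 (Function('Y')(W, C) = Add(-7, Mul(Add(5, -5), 16)) = Add(-7, Mul(0, 16)) = Add(-7, 0) = -7)
Mul(Function('Y')(Function('G')(0), Function('n')(-5, 2)), q) = Mul(-7, 70) = -490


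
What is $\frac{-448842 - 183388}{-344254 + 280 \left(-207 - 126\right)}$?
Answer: $\frac{316115}{218747} \approx 1.4451$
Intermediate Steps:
$\frac{-448842 - 183388}{-344254 + 280 \left(-207 - 126\right)} = - \frac{632230}{-344254 + 280 \left(-207 - 126\right)} = - \frac{632230}{-344254 + 280 \left(-333\right)} = - \frac{632230}{-344254 - 93240} = - \frac{632230}{-437494} = \left(-632230\right) \left(- \frac{1}{437494}\right) = \frac{316115}{218747}$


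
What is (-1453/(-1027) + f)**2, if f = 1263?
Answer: 1686242490916/1054729 ≈ 1.5987e+6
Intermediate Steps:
(-1453/(-1027) + f)**2 = (-1453/(-1027) + 1263)**2 = (-1453*(-1/1027) + 1263)**2 = (1453/1027 + 1263)**2 = (1298554/1027)**2 = 1686242490916/1054729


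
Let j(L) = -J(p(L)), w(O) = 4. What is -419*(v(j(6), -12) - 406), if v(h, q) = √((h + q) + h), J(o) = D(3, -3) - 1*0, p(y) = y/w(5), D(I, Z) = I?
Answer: 170114 - 1257*I*√2 ≈ 1.7011e+5 - 1777.7*I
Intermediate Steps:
p(y) = y/4
J(o) = 3 (J(o) = 3 - 1*0 = 3 + 0 = 3)
j(L) = -3 (j(L) = -1*3 = -3)
v(h, q) = √(q + 2*h)
-419*(v(j(6), -12) - 406) = -419*(√(-12 + 2*(-3)) - 406) = -419*(√(-12 - 6) - 406) = -419*(√(-18) - 406) = -419*(3*I*√2 - 406) = -419*(-406 + 3*I*√2) = 170114 - 1257*I*√2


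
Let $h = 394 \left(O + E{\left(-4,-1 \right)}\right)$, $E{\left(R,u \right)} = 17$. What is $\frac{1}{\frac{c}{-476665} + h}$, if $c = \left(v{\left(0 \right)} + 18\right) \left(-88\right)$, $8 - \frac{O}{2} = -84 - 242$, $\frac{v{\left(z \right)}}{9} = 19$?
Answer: $\frac{68095}{18378161926} \approx 3.7052 \cdot 10^{-6}$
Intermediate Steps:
$v{\left(z \right)} = 171$ ($v{\left(z \right)} = 9 \cdot 19 = 171$)
$O = 668$ ($O = 16 - 2 \left(-84 - 242\right) = 16 - -652 = 16 + 652 = 668$)
$c = -16632$ ($c = \left(171 + 18\right) \left(-88\right) = 189 \left(-88\right) = -16632$)
$h = 269890$ ($h = 394 \left(668 + 17\right) = 394 \cdot 685 = 269890$)
$\frac{1}{\frac{c}{-476665} + h} = \frac{1}{- \frac{16632}{-476665} + 269890} = \frac{1}{\left(-16632\right) \left(- \frac{1}{476665}\right) + 269890} = \frac{1}{\frac{2376}{68095} + 269890} = \frac{1}{\frac{18378161926}{68095}} = \frac{68095}{18378161926}$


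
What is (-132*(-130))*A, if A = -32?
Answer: -549120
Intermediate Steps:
(-132*(-130))*A = -132*(-130)*(-32) = 17160*(-32) = -549120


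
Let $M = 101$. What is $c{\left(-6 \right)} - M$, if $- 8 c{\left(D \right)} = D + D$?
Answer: $- \frac{199}{2} \approx -99.5$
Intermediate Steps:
$c{\left(D \right)} = - \frac{D}{4}$ ($c{\left(D \right)} = - \frac{D + D}{8} = - \frac{2 D}{8} = - \frac{D}{4}$)
$c{\left(-6 \right)} - M = \left(- \frac{1}{4}\right) \left(-6\right) - 101 = \frac{3}{2} - 101 = - \frac{199}{2}$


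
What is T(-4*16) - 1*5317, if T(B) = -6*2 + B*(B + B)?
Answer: 2863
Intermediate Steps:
T(B) = -12 + 2*B² (T(B) = -12 + B*(2*B) = -12 + 2*B²)
T(-4*16) - 1*5317 = (-12 + 2*(-4*16)²) - 1*5317 = (-12 + 2*(-64)²) - 5317 = (-12 + 2*4096) - 5317 = (-12 + 8192) - 5317 = 8180 - 5317 = 2863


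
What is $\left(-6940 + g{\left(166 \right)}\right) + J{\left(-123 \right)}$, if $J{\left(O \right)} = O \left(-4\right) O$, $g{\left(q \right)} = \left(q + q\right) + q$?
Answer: $-66958$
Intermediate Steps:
$g{\left(q \right)} = 3 q$ ($g{\left(q \right)} = 2 q + q = 3 q$)
$J{\left(O \right)} = - 4 O^{2}$ ($J{\left(O \right)} = - 4 O O = - 4 O^{2}$)
$\left(-6940 + g{\left(166 \right)}\right) + J{\left(-123 \right)} = \left(-6940 + 3 \cdot 166\right) - 4 \left(-123\right)^{2} = \left(-6940 + 498\right) - 60516 = -6442 - 60516 = -66958$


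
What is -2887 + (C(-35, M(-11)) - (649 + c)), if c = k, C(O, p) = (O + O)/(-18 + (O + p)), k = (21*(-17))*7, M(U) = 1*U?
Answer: -33149/32 ≈ -1035.9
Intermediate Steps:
M(U) = U
k = -2499 (k = -357*7 = -2499)
C(O, p) = 2*O/(-18 + O + p) (C(O, p) = (2*O)/(-18 + O + p) = 2*O/(-18 + O + p))
c = -2499
-2887 + (C(-35, M(-11)) - (649 + c)) = -2887 + (2*(-35)/(-18 - 35 - 11) - (649 - 2499)) = -2887 + (2*(-35)/(-64) - 1*(-1850)) = -2887 + (2*(-35)*(-1/64) + 1850) = -2887 + (35/32 + 1850) = -2887 + 59235/32 = -33149/32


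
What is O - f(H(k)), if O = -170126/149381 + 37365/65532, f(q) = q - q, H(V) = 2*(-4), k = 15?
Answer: -1855691989/3263078564 ≈ -0.56869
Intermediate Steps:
H(V) = -8
f(q) = 0
O = -1855691989/3263078564 (O = -170126*1/149381 + 37365*(1/65532) = -170126/149381 + 12455/21844 = -1855691989/3263078564 ≈ -0.56869)
O - f(H(k)) = -1855691989/3263078564 - 1*0 = -1855691989/3263078564 + 0 = -1855691989/3263078564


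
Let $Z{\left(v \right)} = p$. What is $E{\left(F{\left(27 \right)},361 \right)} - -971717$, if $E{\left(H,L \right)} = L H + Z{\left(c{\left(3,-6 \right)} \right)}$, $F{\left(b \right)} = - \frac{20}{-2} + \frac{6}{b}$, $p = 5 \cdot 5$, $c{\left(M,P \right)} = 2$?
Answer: $\frac{8778890}{9} \approx 9.7543 \cdot 10^{5}$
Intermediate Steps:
$p = 25$
$F{\left(b \right)} = 10 + \frac{6}{b}$ ($F{\left(b \right)} = \left(-20\right) \left(- \frac{1}{2}\right) + \frac{6}{b} = 10 + \frac{6}{b}$)
$Z{\left(v \right)} = 25$
$E{\left(H,L \right)} = 25 + H L$ ($E{\left(H,L \right)} = L H + 25 = H L + 25 = 25 + H L$)
$E{\left(F{\left(27 \right)},361 \right)} - -971717 = \left(25 + \left(10 + \frac{6}{27}\right) 361\right) - -971717 = \left(25 + \left(10 + 6 \cdot \frac{1}{27}\right) 361\right) + 971717 = \left(25 + \left(10 + \frac{2}{9}\right) 361\right) + 971717 = \left(25 + \frac{92}{9} \cdot 361\right) + 971717 = \left(25 + \frac{33212}{9}\right) + 971717 = \frac{33437}{9} + 971717 = \frac{8778890}{9}$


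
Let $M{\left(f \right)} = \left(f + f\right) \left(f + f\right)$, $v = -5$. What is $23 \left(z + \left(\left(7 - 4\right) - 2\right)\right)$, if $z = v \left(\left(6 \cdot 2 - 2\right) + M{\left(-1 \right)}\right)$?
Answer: $-1587$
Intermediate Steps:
$M{\left(f \right)} = 4 f^{2}$ ($M{\left(f \right)} = 2 f 2 f = 4 f^{2}$)
$z = -70$ ($z = - 5 \left(\left(6 \cdot 2 - 2\right) + 4 \left(-1\right)^{2}\right) = - 5 \left(\left(12 - 2\right) + 4 \cdot 1\right) = - 5 \left(10 + 4\right) = \left(-5\right) 14 = -70$)
$23 \left(z + \left(\left(7 - 4\right) - 2\right)\right) = 23 \left(-70 + \left(\left(7 - 4\right) - 2\right)\right) = 23 \left(-70 + \left(3 - 2\right)\right) = 23 \left(-70 + 1\right) = 23 \left(-69\right) = -1587$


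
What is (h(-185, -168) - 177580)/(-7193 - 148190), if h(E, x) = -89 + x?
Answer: 177837/155383 ≈ 1.1445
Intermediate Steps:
(h(-185, -168) - 177580)/(-7193 - 148190) = ((-89 - 168) - 177580)/(-7193 - 148190) = (-257 - 177580)/(-155383) = -177837*(-1/155383) = 177837/155383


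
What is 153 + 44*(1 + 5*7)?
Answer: 1737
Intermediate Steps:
153 + 44*(1 + 5*7) = 153 + 44*(1 + 35) = 153 + 44*36 = 153 + 1584 = 1737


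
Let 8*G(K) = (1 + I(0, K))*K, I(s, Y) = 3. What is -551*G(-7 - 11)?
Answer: 4959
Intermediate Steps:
G(K) = K/2 (G(K) = ((1 + 3)*K)/8 = (4*K)/8 = K/2)
-551*G(-7 - 11) = -551*(-7 - 11)/2 = -551*(-18)/2 = -551*(-9) = 4959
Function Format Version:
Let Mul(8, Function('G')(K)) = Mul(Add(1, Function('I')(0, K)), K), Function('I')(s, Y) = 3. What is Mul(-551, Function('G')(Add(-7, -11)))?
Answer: 4959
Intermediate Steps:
Function('G')(K) = Mul(Rational(1, 2), K) (Function('G')(K) = Mul(Rational(1, 8), Mul(Add(1, 3), K)) = Mul(Rational(1, 8), Mul(4, K)) = Mul(Rational(1, 2), K))
Mul(-551, Function('G')(Add(-7, -11))) = Mul(-551, Mul(Rational(1, 2), Add(-7, -11))) = Mul(-551, Mul(Rational(1, 2), -18)) = Mul(-551, -9) = 4959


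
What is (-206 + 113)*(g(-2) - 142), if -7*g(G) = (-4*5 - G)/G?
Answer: 93279/7 ≈ 13326.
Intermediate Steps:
g(G) = -(-20 - G)/(7*G) (g(G) = -(-4*5 - G)/(7*G) = -(-20 - G)/(7*G))
(-206 + 113)*(g(-2) - 142) = (-206 + 113)*((⅐)*(20 - 2)/(-2) - 142) = -93*((⅐)*(-½)*18 - 142) = -93*(-9/7 - 142) = -93*(-1003/7) = 93279/7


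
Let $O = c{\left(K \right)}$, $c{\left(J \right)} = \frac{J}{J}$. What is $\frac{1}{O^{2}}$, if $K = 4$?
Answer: $1$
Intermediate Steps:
$c{\left(J \right)} = 1$
$O = 1$
$\frac{1}{O^{2}} = \frac{1}{1^{2}} = 1^{-1} = 1$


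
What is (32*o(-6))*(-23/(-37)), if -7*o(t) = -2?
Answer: 1472/259 ≈ 5.6834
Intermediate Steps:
o(t) = 2/7 (o(t) = -⅐*(-2) = 2/7)
(32*o(-6))*(-23/(-37)) = (32*(2/7))*(-23/(-37)) = 64*(-23*(-1/37))/7 = (64/7)*(23/37) = 1472/259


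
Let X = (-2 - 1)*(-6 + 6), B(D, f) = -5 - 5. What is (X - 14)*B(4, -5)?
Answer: 140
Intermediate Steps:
B(D, f) = -10
X = 0 (X = -3*0 = 0)
(X - 14)*B(4, -5) = (0 - 14)*(-10) = -14*(-10) = 140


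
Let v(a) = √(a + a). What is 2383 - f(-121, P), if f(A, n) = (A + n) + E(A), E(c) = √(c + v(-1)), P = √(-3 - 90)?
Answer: 2504 - √(-121 + I*√2) - I*√93 ≈ 2503.9 - 20.644*I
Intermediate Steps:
v(a) = √2*√a (v(a) = √(2*a) = √2*√a)
P = I*√93 (P = √(-93) = I*√93 ≈ 9.6436*I)
E(c) = √(c + I*√2) (E(c) = √(c + √2*√(-1)) = √(c + √2*I) = √(c + I*√2))
f(A, n) = A + n + √(A + I*√2) (f(A, n) = (A + n) + √(A + I*√2) = A + n + √(A + I*√2))
2383 - f(-121, P) = 2383 - (-121 + I*√93 + √(-121 + I*√2)) = 2383 - (-121 + √(-121 + I*√2) + I*√93) = 2383 + (121 - √(-121 + I*√2) - I*√93) = 2504 - √(-121 + I*√2) - I*√93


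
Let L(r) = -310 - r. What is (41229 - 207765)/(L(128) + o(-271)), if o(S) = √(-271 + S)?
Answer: 36471384/96193 + 83268*I*√542/96193 ≈ 379.15 + 20.153*I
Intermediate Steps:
(41229 - 207765)/(L(128) + o(-271)) = (41229 - 207765)/((-310 - 1*128) + √(-271 - 271)) = -166536/((-310 - 128) + √(-542)) = -166536/(-438 + I*√542)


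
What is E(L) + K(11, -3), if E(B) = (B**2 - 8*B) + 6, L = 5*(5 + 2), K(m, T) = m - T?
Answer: 965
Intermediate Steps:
L = 35 (L = 5*7 = 35)
E(B) = 6 + B**2 - 8*B
E(L) + K(11, -3) = (6 + 35**2 - 8*35) + (11 - 1*(-3)) = (6 + 1225 - 280) + (11 + 3) = 951 + 14 = 965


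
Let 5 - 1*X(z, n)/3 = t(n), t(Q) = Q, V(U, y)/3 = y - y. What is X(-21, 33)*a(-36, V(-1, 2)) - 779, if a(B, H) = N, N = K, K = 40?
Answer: -4139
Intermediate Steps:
N = 40
V(U, y) = 0 (V(U, y) = 3*(y - y) = 3*0 = 0)
a(B, H) = 40
X(z, n) = 15 - 3*n
X(-21, 33)*a(-36, V(-1, 2)) - 779 = (15 - 3*33)*40 - 779 = (15 - 99)*40 - 779 = -84*40 - 779 = -3360 - 779 = -4139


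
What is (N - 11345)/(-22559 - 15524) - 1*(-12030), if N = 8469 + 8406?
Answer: 458132960/38083 ≈ 12030.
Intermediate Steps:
N = 16875
(N - 11345)/(-22559 - 15524) - 1*(-12030) = (16875 - 11345)/(-22559 - 15524) - 1*(-12030) = 5530/(-38083) + 12030 = 5530*(-1/38083) + 12030 = -5530/38083 + 12030 = 458132960/38083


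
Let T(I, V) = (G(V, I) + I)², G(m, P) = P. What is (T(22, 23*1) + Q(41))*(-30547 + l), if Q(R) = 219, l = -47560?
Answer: -168320585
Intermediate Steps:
T(I, V) = 4*I² (T(I, V) = (I + I)² = (2*I)² = 4*I²)
(T(22, 23*1) + Q(41))*(-30547 + l) = (4*22² + 219)*(-30547 - 47560) = (4*484 + 219)*(-78107) = (1936 + 219)*(-78107) = 2155*(-78107) = -168320585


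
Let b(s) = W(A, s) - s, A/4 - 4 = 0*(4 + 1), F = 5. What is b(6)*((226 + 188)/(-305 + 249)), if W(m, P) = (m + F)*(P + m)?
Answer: -23598/7 ≈ -3371.1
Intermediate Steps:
A = 16 (A = 16 + 4*(0*(4 + 1)) = 16 + 4*(0*5) = 16 + 4*0 = 16 + 0 = 16)
W(m, P) = (5 + m)*(P + m) (W(m, P) = (m + 5)*(P + m) = (5 + m)*(P + m))
b(s) = 336 + 20*s (b(s) = (16² + 5*s + 5*16 + s*16) - s = (256 + 5*s + 80 + 16*s) - s = (336 + 21*s) - s = 336 + 20*s)
b(6)*((226 + 188)/(-305 + 249)) = (336 + 20*6)*((226 + 188)/(-305 + 249)) = (336 + 120)*(414/(-56)) = 456*(414*(-1/56)) = 456*(-207/28) = -23598/7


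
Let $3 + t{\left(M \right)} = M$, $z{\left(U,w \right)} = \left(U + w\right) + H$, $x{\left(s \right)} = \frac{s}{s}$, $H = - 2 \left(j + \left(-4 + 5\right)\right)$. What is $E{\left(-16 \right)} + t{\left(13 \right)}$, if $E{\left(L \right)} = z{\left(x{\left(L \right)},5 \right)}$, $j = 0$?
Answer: $14$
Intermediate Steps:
$H = -2$ ($H = - 2 \left(0 + \left(-4 + 5\right)\right) = - 2 \left(0 + 1\right) = \left(-2\right) 1 = -2$)
$x{\left(s \right)} = 1$
$z{\left(U,w \right)} = -2 + U + w$ ($z{\left(U,w \right)} = \left(U + w\right) - 2 = -2 + U + w$)
$t{\left(M \right)} = -3 + M$
$E{\left(L \right)} = 4$ ($E{\left(L \right)} = -2 + 1 + 5 = 4$)
$E{\left(-16 \right)} + t{\left(13 \right)} = 4 + \left(-3 + 13\right) = 4 + 10 = 14$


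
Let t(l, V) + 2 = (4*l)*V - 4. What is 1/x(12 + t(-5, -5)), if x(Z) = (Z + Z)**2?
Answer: 1/44944 ≈ 2.2250e-5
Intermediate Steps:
t(l, V) = -6 + 4*V*l (t(l, V) = -2 + ((4*l)*V - 4) = -2 + (4*V*l - 4) = -2 + (-4 + 4*V*l) = -6 + 4*V*l)
x(Z) = 4*Z**2 (x(Z) = (2*Z)**2 = 4*Z**2)
1/x(12 + t(-5, -5)) = 1/(4*(12 + (-6 + 4*(-5)*(-5)))**2) = 1/(4*(12 + (-6 + 100))**2) = 1/(4*(12 + 94)**2) = 1/(4*106**2) = 1/(4*11236) = 1/44944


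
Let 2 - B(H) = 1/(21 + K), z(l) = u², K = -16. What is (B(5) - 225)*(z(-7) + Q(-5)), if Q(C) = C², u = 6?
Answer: -68076/5 ≈ -13615.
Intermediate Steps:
z(l) = 36 (z(l) = 6² = 36)
B(H) = 9/5 (B(H) = 2 - 1/(21 - 16) = 2 - 1/5 = 2 - 1*⅕ = 2 - ⅕ = 9/5)
(B(5) - 225)*(z(-7) + Q(-5)) = (9/5 - 225)*(36 + (-5)²) = -1116*(36 + 25)/5 = -1116/5*61 = -68076/5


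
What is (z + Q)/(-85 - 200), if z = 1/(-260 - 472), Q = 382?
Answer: -14717/10980 ≈ -1.3403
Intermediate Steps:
z = -1/732 (z = 1/(-732) = -1/732 ≈ -0.0013661)
(z + Q)/(-85 - 200) = (-1/732 + 382)/(-85 - 200) = (279623/732)/(-285) = (279623/732)*(-1/285) = -14717/10980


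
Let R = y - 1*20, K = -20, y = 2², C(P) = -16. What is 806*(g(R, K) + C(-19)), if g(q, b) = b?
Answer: -29016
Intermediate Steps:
y = 4
R = -16 (R = 4 - 1*20 = 4 - 20 = -16)
806*(g(R, K) + C(-19)) = 806*(-20 - 16) = 806*(-36) = -29016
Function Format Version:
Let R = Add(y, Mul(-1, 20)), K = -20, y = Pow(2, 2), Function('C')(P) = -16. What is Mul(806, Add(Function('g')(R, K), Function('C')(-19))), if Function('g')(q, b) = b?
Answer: -29016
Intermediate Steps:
y = 4
R = -16 (R = Add(4, Mul(-1, 20)) = Add(4, -20) = -16)
Mul(806, Add(Function('g')(R, K), Function('C')(-19))) = Mul(806, Add(-20, -16)) = Mul(806, -36) = -29016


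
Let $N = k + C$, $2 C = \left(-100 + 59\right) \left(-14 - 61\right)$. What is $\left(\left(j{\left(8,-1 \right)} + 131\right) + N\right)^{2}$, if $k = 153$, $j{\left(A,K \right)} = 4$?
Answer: $\frac{13329801}{4} \approx 3.3325 \cdot 10^{6}$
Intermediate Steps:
$C = \frac{3075}{2}$ ($C = \frac{\left(-100 + 59\right) \left(-14 - 61\right)}{2} = \frac{\left(-41\right) \left(-75\right)}{2} = \frac{1}{2} \cdot 3075 = \frac{3075}{2} \approx 1537.5$)
$N = \frac{3381}{2}$ ($N = 153 + \frac{3075}{2} = \frac{3381}{2} \approx 1690.5$)
$\left(\left(j{\left(8,-1 \right)} + 131\right) + N\right)^{2} = \left(\left(4 + 131\right) + \frac{3381}{2}\right)^{2} = \left(135 + \frac{3381}{2}\right)^{2} = \left(\frac{3651}{2}\right)^{2} = \frac{13329801}{4}$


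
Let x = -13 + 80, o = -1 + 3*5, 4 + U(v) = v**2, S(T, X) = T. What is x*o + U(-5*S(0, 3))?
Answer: 934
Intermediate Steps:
U(v) = -4 + v**2
o = 14 (o = -1 + 15 = 14)
x = 67
x*o + U(-5*S(0, 3)) = 67*14 + (-4 + (-5*0)**2) = 938 + (-4 + 0**2) = 938 + (-4 + 0) = 938 - 4 = 934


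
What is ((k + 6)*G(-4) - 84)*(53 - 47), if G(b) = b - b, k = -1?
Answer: -504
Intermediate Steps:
G(b) = 0
((k + 6)*G(-4) - 84)*(53 - 47) = ((-1 + 6)*0 - 84)*(53 - 47) = (5*0 - 84)*6 = (0 - 84)*6 = -84*6 = -504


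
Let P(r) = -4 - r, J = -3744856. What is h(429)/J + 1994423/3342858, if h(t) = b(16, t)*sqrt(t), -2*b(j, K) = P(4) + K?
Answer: 1994423/3342858 + 421*sqrt(429)/7489712 ≈ 0.59779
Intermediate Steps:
b(j, K) = 4 - K/2 (b(j, K) = -((-4 - 1*4) + K)/2 = -((-4 - 4) + K)/2 = -(-8 + K)/2 = 4 - K/2)
h(t) = sqrt(t)*(4 - t/2) (h(t) = (4 - t/2)*sqrt(t) = sqrt(t)*(4 - t/2))
h(429)/J + 1994423/3342858 = (sqrt(429)*(8 - 1*429)/2)/(-3744856) + 1994423/3342858 = (sqrt(429)*(8 - 429)/2)*(-1/3744856) + 1994423*(1/3342858) = ((1/2)*sqrt(429)*(-421))*(-1/3744856) + 1994423/3342858 = -421*sqrt(429)/2*(-1/3744856) + 1994423/3342858 = 421*sqrt(429)/7489712 + 1994423/3342858 = 1994423/3342858 + 421*sqrt(429)/7489712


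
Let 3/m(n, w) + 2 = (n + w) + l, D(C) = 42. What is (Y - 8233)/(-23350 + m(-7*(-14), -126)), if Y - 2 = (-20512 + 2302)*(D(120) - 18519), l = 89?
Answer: -19851018401/1377647 ≈ -14409.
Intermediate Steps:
Y = 336466172 (Y = 2 + (-20512 + 2302)*(42 - 18519) = 2 - 18210*(-18477) = 2 + 336466170 = 336466172)
m(n, w) = 3/(87 + n + w) (m(n, w) = 3/(-2 + ((n + w) + 89)) = 3/(-2 + (89 + n + w)) = 3/(87 + n + w))
(Y - 8233)/(-23350 + m(-7*(-14), -126)) = (336466172 - 8233)/(-23350 + 3/(87 - 7*(-14) - 126)) = 336457939/(-23350 + 3/(87 + 98 - 126)) = 336457939/(-23350 + 3/59) = 336457939/(-1377647/59) = 336457939*(-59/1377647) = -19851018401/1377647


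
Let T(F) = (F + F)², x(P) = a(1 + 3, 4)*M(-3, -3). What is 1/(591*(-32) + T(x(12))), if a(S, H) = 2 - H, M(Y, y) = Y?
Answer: -1/18768 ≈ -5.3282e-5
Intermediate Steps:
x(P) = 6 (x(P) = (2 - 1*4)*(-3) = (2 - 4)*(-3) = -2*(-3) = 6)
T(F) = 4*F² (T(F) = (2*F)² = 4*F²)
1/(591*(-32) + T(x(12))) = 1/(591*(-32) + 4*6²) = 1/(-18912 + 4*36) = 1/(-18912 + 144) = 1/(-18768) = -1/18768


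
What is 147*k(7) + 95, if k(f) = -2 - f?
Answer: -1228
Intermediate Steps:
147*k(7) + 95 = 147*(-2 - 1*7) + 95 = 147*(-2 - 7) + 95 = 147*(-9) + 95 = -1323 + 95 = -1228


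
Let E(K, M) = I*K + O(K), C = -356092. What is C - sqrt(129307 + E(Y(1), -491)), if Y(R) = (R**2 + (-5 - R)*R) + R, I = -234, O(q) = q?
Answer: -356092 - 3*sqrt(14471) ≈ -3.5645e+5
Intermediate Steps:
Y(R) = R + R**2 + R*(-5 - R) (Y(R) = (R**2 + R*(-5 - R)) + R = R + R**2 + R*(-5 - R))
E(K, M) = -233*K (E(K, M) = -234*K + K = -233*K)
C - sqrt(129307 + E(Y(1), -491)) = -356092 - sqrt(129307 - (-932)) = -356092 - sqrt(129307 - 233*(-4)) = -356092 - sqrt(129307 + 932) = -356092 - sqrt(130239) = -356092 - 3*sqrt(14471)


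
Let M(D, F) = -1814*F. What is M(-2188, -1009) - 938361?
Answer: 891965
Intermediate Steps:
M(-2188, -1009) - 938361 = -1814*(-1009) - 938361 = 1830326 - 938361 = 891965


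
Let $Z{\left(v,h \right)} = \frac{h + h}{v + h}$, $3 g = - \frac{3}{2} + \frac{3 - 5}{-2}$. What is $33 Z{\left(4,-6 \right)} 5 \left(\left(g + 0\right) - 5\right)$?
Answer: $-5115$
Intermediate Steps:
$g = - \frac{1}{6}$ ($g = \frac{- \frac{3}{2} + \frac{3 - 5}{-2}}{3} = \frac{\left(-3\right) \frac{1}{2} + \left(3 - 5\right) \left(- \frac{1}{2}\right)}{3} = \frac{- \frac{3}{2} - -1}{3} = \frac{- \frac{3}{2} + 1}{3} = \frac{1}{3} \left(- \frac{1}{2}\right) = - \frac{1}{6} \approx -0.16667$)
$Z{\left(v,h \right)} = \frac{2 h}{h + v}$
$33 Z{\left(4,-6 \right)} 5 \left(\left(g + 0\right) - 5\right) = 33 \cdot 2 \left(-6\right) \frac{1}{-6 + 4} \cdot 5 \left(\left(- \frac{1}{6} + 0\right) - 5\right) = 33 \cdot 2 \left(-6\right) \frac{1}{-2} \cdot 5 \left(- \frac{1}{6} - 5\right) = 33 \cdot 2 \left(-6\right) \left(- \frac{1}{2}\right) 5 \left(- \frac{31}{6}\right) = 33 \cdot 6 \left(- \frac{155}{6}\right) = 198 \left(- \frac{155}{6}\right) = -5115$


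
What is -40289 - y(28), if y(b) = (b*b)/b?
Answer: -40317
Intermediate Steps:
y(b) = b (y(b) = b²/b = b)
-40289 - y(28) = -40289 - 1*28 = -40289 - 28 = -40317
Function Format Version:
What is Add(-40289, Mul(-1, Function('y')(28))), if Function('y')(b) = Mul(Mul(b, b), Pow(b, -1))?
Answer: -40317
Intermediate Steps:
Function('y')(b) = b (Function('y')(b) = Mul(Pow(b, 2), Pow(b, -1)) = b)
Add(-40289, Mul(-1, Function('y')(28))) = Add(-40289, Mul(-1, 28)) = Add(-40289, -28) = -40317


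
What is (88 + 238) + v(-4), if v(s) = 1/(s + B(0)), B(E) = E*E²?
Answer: 1303/4 ≈ 325.75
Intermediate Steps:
B(E) = E³
v(s) = 1/s (v(s) = 1/(s + 0³) = 1/(s + 0) = 1/s)
(88 + 238) + v(-4) = (88 + 238) + 1/(-4) = 326 - ¼ = 1303/4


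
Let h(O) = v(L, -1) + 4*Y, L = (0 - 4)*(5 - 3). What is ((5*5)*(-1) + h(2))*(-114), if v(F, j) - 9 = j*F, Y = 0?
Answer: 912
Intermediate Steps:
L = -8 (L = -4*2 = -8)
v(F, j) = 9 + F*j (v(F, j) = 9 + j*F = 9 + F*j)
h(O) = 17 (h(O) = (9 - 8*(-1)) + 4*0 = (9 + 8) + 0 = 17 + 0 = 17)
((5*5)*(-1) + h(2))*(-114) = ((5*5)*(-1) + 17)*(-114) = (25*(-1) + 17)*(-114) = (-25 + 17)*(-114) = -8*(-114) = 912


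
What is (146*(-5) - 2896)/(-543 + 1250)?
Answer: -518/101 ≈ -5.1287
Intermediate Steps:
(146*(-5) - 2896)/(-543 + 1250) = (-730 - 2896)/707 = -3626*1/707 = -518/101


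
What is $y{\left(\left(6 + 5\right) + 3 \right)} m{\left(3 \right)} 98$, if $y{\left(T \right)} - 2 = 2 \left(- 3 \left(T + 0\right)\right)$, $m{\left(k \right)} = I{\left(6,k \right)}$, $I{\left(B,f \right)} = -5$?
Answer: $40180$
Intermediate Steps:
$m{\left(k \right)} = -5$
$y{\left(T \right)} = 2 - 6 T$ ($y{\left(T \right)} = 2 + 2 \left(- 3 \left(T + 0\right)\right) = 2 + 2 \left(- 3 T\right) = 2 - 6 T$)
$y{\left(\left(6 + 5\right) + 3 \right)} m{\left(3 \right)} 98 = \left(2 - 6 \left(\left(6 + 5\right) + 3\right)\right) \left(-5\right) 98 = \left(2 - 6 \left(11 + 3\right)\right) \left(-5\right) 98 = \left(2 - 84\right) \left(-5\right) 98 = \left(-82\right) \left(-5\right) 98 = 410 \cdot 98 = 40180$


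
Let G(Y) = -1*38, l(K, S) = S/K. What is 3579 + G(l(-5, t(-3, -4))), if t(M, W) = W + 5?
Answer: 3541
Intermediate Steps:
t(M, W) = 5 + W
G(Y) = -38
3579 + G(l(-5, t(-3, -4))) = 3579 - 38 = 3541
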